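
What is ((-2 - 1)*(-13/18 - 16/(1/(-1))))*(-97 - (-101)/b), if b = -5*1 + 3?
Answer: 81125/12 ≈ 6760.4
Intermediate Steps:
b = -2 (b = -5 + 3 = -2)
((-2 - 1)*(-13/18 - 16/(1/(-1))))*(-97 - (-101)/b) = ((-2 - 1)*(-13/18 - 16/(1/(-1))))*(-97 - (-101)/(-2)) = (-3*(-13*1/18 - 16/(-1)))*(-97 - (-101)*(-1)/2) = (-3*(-13/18 - 16*(-1)))*(-97 - 1*101/2) = (-3*(-13/18 + 16))*(-97 - 101/2) = -3*275/18*(-295/2) = -275/6*(-295/2) = 81125/12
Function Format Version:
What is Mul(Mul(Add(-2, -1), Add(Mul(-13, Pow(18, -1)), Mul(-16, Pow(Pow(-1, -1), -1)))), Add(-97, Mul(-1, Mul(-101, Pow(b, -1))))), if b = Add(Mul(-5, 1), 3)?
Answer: Rational(81125, 12) ≈ 6760.4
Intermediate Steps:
b = -2 (b = Add(-5, 3) = -2)
Mul(Mul(Add(-2, -1), Add(Mul(-13, Pow(18, -1)), Mul(-16, Pow(Pow(-1, -1), -1)))), Add(-97, Mul(-1, Mul(-101, Pow(b, -1))))) = Mul(Mul(Add(-2, -1), Add(Mul(-13, Pow(18, -1)), Mul(-16, Pow(Pow(-1, -1), -1)))), Add(-97, Mul(-1, Mul(-101, Pow(-2, -1))))) = Mul(Mul(-3, Add(Mul(-13, Rational(1, 18)), Mul(-16, Pow(-1, -1)))), Add(-97, Mul(-1, Mul(-101, Rational(-1, 2))))) = Mul(Mul(-3, Add(Rational(-13, 18), Mul(-16, -1))), Add(-97, Mul(-1, Rational(101, 2)))) = Mul(Mul(-3, Add(Rational(-13, 18), 16)), Add(-97, Rational(-101, 2))) = Mul(Mul(-3, Rational(275, 18)), Rational(-295, 2)) = Mul(Rational(-275, 6), Rational(-295, 2)) = Rational(81125, 12)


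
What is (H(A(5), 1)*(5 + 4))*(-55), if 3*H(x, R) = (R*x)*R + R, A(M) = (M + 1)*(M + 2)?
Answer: -7095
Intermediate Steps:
A(M) = (1 + M)*(2 + M)
H(x, R) = R/3 + x*R²/3 (H(x, R) = ((R*x)*R + R)/3 = (x*R² + R)/3 = (R + x*R²)/3 = R/3 + x*R²/3)
(H(A(5), 1)*(5 + 4))*(-55) = (((⅓)*1*(1 + 1*(2 + 5² + 3*5)))*(5 + 4))*(-55) = (((⅓)*1*(1 + 1*(2 + 25 + 15)))*9)*(-55) = (((⅓)*1*(1 + 1*42))*9)*(-55) = (((⅓)*1*(1 + 42))*9)*(-55) = (((⅓)*1*43)*9)*(-55) = ((43/3)*9)*(-55) = 129*(-55) = -7095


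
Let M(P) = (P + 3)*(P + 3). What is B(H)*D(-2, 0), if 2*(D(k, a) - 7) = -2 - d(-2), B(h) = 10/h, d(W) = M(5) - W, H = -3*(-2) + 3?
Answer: -30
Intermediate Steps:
M(P) = (3 + P)**2 (M(P) = (3 + P)*(3 + P) = (3 + P)**2)
H = 9 (H = 6 + 3 = 9)
d(W) = 64 - W (d(W) = (3 + 5)**2 - W = 8**2 - W = 64 - W)
D(k, a) = -27 (D(k, a) = 7 + (-2 - (64 - 1*(-2)))/2 = 7 + (-2 - (64 + 2))/2 = 7 + (-2 - 1*66)/2 = 7 + (-2 - 66)/2 = 7 + (1/2)*(-68) = 7 - 34 = -27)
B(H)*D(-2, 0) = (10/9)*(-27) = -30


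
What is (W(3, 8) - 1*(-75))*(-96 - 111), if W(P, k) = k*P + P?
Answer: -21114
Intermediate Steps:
W(P, k) = P + P*k (W(P, k) = P*k + P = P + P*k)
(W(3, 8) - 1*(-75))*(-96 - 111) = (3*(1 + 8) - 1*(-75))*(-96 - 111) = (3*9 + 75)*(-207) = (27 + 75)*(-207) = 102*(-207) = -21114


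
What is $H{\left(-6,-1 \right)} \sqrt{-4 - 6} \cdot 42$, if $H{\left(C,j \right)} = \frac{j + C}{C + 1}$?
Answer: $\frac{294 i \sqrt{10}}{5} \approx 185.94 i$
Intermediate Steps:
$H{\left(C,j \right)} = \frac{C + j}{1 + C}$
$H{\left(-6,-1 \right)} \sqrt{-4 - 6} \cdot 42 = \frac{-6 - 1}{1 - 6} \sqrt{-4 - 6} \cdot 42 = \frac{1}{-5} \left(-7\right) \sqrt{-10} \cdot 42 = \left(- \frac{1}{5}\right) \left(-7\right) i \sqrt{10} \cdot 42 = \frac{7 i \sqrt{10}}{5} \cdot 42 = \frac{294 i \sqrt{10}}{5}$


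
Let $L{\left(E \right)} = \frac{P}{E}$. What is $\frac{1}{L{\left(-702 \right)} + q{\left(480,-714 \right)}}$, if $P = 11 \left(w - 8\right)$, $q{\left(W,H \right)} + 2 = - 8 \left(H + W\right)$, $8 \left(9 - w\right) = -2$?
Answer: $\frac{2808}{5250905} \approx 0.00053477$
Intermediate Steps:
$w = \frac{37}{4}$ ($w = 9 - - \frac{1}{4} = 9 + \frac{1}{4} = \frac{37}{4} \approx 9.25$)
$q{\left(W,H \right)} = -2 - 8 H - 8 W$ ($q{\left(W,H \right)} = -2 - 8 \left(H + W\right) = -2 - \left(8 H + 8 W\right) = -2 - 8 H - 8 W$)
$P = \frac{55}{4}$ ($P = 11 \left(\frac{37}{4} - 8\right) = 11 \cdot \frac{5}{4} = \frac{55}{4} \approx 13.75$)
$L{\left(E \right)} = \frac{55}{4 E}$
$\frac{1}{L{\left(-702 \right)} + q{\left(480,-714 \right)}} = \frac{1}{\frac{55}{4 \left(-702\right)} - -1870} = \frac{1}{\frac{55}{4} \left(- \frac{1}{702}\right) - -1870} = \frac{1}{- \frac{55}{2808} + 1870} = \frac{1}{\frac{5250905}{2808}} = \frac{2808}{5250905}$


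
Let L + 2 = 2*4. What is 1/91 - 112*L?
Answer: -61151/91 ≈ -671.99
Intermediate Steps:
L = 6 (L = -2 + 2*4 = -2 + 8 = 6)
1/91 - 112*L = 1/91 - 112*6 = 1/91 - 672 = -61151/91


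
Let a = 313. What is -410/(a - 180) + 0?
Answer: -410/133 ≈ -3.0827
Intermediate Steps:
-410/(a - 180) + 0 = -410/(313 - 180) + 0 = -410/133 + 0 = -410/133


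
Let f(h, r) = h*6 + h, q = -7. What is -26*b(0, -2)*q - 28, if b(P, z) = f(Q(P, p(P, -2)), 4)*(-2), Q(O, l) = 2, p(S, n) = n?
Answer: -5124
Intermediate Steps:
f(h, r) = 7*h (f(h, r) = 6*h + h = 7*h)
b(P, z) = -28 (b(P, z) = (7*2)*(-2) = 14*(-2) = -28)
-26*b(0, -2)*q - 28 = -(-728)*(-7) - 28 = -26*196 - 28 = -5096 - 28 = -5124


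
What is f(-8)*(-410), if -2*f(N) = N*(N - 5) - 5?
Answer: 20295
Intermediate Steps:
f(N) = 5/2 - N*(-5 + N)/2 (f(N) = -(N*(N - 5) - 5)/2 = -(N*(-5 + N) - 5)/2 = -(-5 + N*(-5 + N))/2 = 5/2 - N*(-5 + N)/2)
f(-8)*(-410) = (5/2 - ½*(-8)² + (5/2)*(-8))*(-410) = (5/2 - ½*64 - 20)*(-410) = (5/2 - 32 - 20)*(-410) = -99/2*(-410) = 20295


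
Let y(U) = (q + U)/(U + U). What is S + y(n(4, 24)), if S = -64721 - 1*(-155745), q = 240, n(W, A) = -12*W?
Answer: 91022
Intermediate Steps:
S = 91024 (S = -64721 + 155745 = 91024)
y(U) = (240 + U)/(2*U) (y(U) = (240 + U)/(U + U) = (240 + U)/((2*U)) = (240 + U)*(1/(2*U)) = (240 + U)/(2*U))
S + y(n(4, 24)) = 91024 + (240 - 12*4)/(2*((-12*4))) = 91024 + (½)*(240 - 48)/(-48) = 91024 + (½)*(-1/48)*192 = 91024 - 2 = 91022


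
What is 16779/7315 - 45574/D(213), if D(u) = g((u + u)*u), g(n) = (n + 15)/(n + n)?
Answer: -2880848704713/31612295 ≈ -91131.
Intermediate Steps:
g(n) = (15 + n)/(2*n) (g(n) = (15 + n)/((2*n)) = (15 + n)*(1/(2*n)) = (15 + n)/(2*n))
D(u) = (15 + 2*u**2)/(4*u**2) (D(u) = (15 + (u + u)*u)/(2*(((u + u)*u))) = (15 + (2*u)*u)/(2*(((2*u)*u))) = (15 + 2*u**2)/(2*((2*u**2))) = (1/(2*u**2))*(15 + 2*u**2)/2 = (15 + 2*u**2)/(4*u**2))
16779/7315 - 45574/D(213) = 16779/7315 - 45574/(1/2 + (15/4)/213**2) = 16779*(1/7315) - 45574/(1/2 + (15/4)*(1/45369)) = 2397/1045 - 45574/(1/2 + 5/60492) = 2397/1045 - 45574/30251/60492 = 2397/1045 - 45574*60492/30251 = 2397/1045 - 2756862408/30251 = -2880848704713/31612295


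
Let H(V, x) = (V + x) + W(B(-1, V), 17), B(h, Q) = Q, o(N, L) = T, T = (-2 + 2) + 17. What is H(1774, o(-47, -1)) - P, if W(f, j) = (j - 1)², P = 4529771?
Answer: -4527724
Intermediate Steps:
T = 17 (T = 0 + 17 = 17)
o(N, L) = 17
W(f, j) = (-1 + j)²
H(V, x) = 256 + V + x (H(V, x) = (V + x) + (-1 + 17)² = (V + x) + 16² = (V + x) + 256 = 256 + V + x)
H(1774, o(-47, -1)) - P = (256 + 1774 + 17) - 1*4529771 = 2047 - 4529771 = -4527724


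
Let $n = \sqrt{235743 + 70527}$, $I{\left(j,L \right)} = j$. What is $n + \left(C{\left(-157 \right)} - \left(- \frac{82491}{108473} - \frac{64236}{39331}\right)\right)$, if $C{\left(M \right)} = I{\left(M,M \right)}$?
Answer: $- \frac{659604870242}{4266351563} + 3 \sqrt{34030} \approx 398.81$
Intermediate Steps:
$C{\left(M \right)} = M$
$n = 3 \sqrt{34030}$ ($n = \sqrt{306270} = 3 \sqrt{34030} \approx 553.42$)
$n + \left(C{\left(-157 \right)} - \left(- \frac{82491}{108473} - \frac{64236}{39331}\right)\right) = 3 \sqrt{34030} - \frac{659604870242}{4266351563} = - \frac{659604870242}{4266351563} + 3 \sqrt{34030}$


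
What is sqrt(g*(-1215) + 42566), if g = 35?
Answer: sqrt(41) ≈ 6.4031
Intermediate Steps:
sqrt(g*(-1215) + 42566) = sqrt(35*(-1215) + 42566) = sqrt(-42525 + 42566) = sqrt(41)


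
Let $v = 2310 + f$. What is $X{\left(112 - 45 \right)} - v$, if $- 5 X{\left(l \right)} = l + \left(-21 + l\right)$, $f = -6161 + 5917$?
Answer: $- \frac{10443}{5} \approx -2088.6$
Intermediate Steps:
$f = -244$
$X{\left(l \right)} = \frac{21}{5} - \frac{2 l}{5}$ ($X{\left(l \right)} = - \frac{l + \left(-21 + l\right)}{5} = - \frac{-21 + 2 l}{5} = \frac{21}{5} - \frac{2 l}{5}$)
$v = 2066$ ($v = 2310 - 244 = 2066$)
$X{\left(112 - 45 \right)} - v = \left(\frac{21}{5} - \frac{2 \left(112 - 45\right)}{5}\right) - 2066 = \left(\frac{21}{5} - \frac{134}{5}\right) - 2066 = - \frac{113}{5} - 2066 = - \frac{10443}{5}$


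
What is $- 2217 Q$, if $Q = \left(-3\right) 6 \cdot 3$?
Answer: $119718$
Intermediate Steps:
$Q = -54$ ($Q = \left(-18\right) 3 = -54$)
$- 2217 Q = \left(-2217\right) \left(-54\right) = 119718$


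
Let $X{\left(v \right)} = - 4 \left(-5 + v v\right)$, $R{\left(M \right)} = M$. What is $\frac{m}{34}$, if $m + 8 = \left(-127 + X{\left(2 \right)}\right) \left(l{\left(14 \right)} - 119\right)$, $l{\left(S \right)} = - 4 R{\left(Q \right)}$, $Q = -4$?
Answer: $\frac{12661}{34} \approx 372.38$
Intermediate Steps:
$l{\left(S \right)} = 16$ ($l{\left(S \right)} = \left(-4\right) \left(-4\right) = 16$)
$X{\left(v \right)} = 20 - 4 v^{2}$ ($X{\left(v \right)} = - 4 \left(-5 + v^{2}\right) = 20 - 4 v^{2}$)
$m = 12661$ ($m = -8 + \left(-127 + \left(20 - 4 \cdot 2^{2}\right)\right) \left(16 - 119\right) = -8 + \left(-127 + \left(20 - 16\right)\right) \left(-103\right) = -8 + \left(-127 + 4\right) \left(-103\right) = -8 - -12669 = -8 + 12669 = 12661$)
$\frac{m}{34} = \frac{12661}{34}$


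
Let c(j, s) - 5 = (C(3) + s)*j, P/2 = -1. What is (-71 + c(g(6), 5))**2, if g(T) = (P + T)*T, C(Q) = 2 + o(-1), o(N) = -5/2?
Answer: 1764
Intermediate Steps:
P = -2 (P = 2*(-1) = -2)
o(N) = -5/2 (o(N) = -5*1/2 = -5/2)
C(Q) = -1/2 (C(Q) = 2 - 5/2 = -1/2)
g(T) = T*(-2 + T) (g(T) = (-2 + T)*T = T*(-2 + T))
c(j, s) = 5 + j*(-1/2 + s) (c(j, s) = 5 + (-1/2 + s)*j = 5 + j*(-1/2 + s))
(-71 + c(g(6), 5))**2 = (-71 + (5 - 3*(-2 + 6) + (6*(-2 + 6))*5))**2 = (-71 + (5 - 3*4 + (6*4)*5))**2 = (-71 + (5 - 1/2*24 + 24*5))**2 = (-71 + (5 - 12 + 120))**2 = (-71 + 113)**2 = 42**2 = 1764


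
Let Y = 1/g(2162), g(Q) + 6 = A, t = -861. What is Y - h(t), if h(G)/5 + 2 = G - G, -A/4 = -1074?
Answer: 42901/4290 ≈ 10.000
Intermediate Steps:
A = 4296 (A = -4*(-1074) = 4296)
g(Q) = 4290 (g(Q) = -6 + 4296 = 4290)
h(G) = -10 (h(G) = -10 + 5*(G - G) = -10 + 5*0 = -10 + 0 = -10)
Y = 1/4290 ≈ 0.00023310
Y - h(t) = 1/4290 - 1*(-10) = 1/4290 + 10 = 42901/4290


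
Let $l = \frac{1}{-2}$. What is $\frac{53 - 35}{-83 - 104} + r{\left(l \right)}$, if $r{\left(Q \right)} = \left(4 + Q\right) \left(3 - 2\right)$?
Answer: $\frac{1273}{374} \approx 3.4037$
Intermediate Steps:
$l = - \frac{1}{2} \approx -0.5$
$r{\left(Q \right)} = 4 + Q$ ($r{\left(Q \right)} = \left(4 + Q\right) 1 = 4 + Q$)
$\frac{53 - 35}{-83 - 104} + r{\left(l \right)} = \frac{53 - 35}{-83 - 104} + \left(4 - \frac{1}{2}\right) = \frac{53 - 35}{-187} + \frac{7}{2} = 18 \left(- \frac{1}{187}\right) + \frac{7}{2} = - \frac{18}{187} + \frac{7}{2} = \frac{1273}{374}$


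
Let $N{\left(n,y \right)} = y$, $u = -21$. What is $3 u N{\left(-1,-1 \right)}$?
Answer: $63$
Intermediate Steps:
$3 u N{\left(-1,-1 \right)} = 3 \left(-21\right) \left(-1\right) = \left(-63\right) \left(-1\right) = 63$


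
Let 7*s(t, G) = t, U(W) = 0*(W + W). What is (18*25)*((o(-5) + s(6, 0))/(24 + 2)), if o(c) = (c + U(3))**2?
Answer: 40725/91 ≈ 447.53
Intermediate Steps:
U(W) = 0 (U(W) = 0*(2*W) = 0)
s(t, G) = t/7
o(c) = c**2 (o(c) = (c + 0)**2 = c**2)
(18*25)*((o(-5) + s(6, 0))/(24 + 2)) = (18*25)*(((-5)**2 + (1/7)*6)/(24 + 2)) = 450*((25 + 6/7)/26) = 450*((181/7)*(1/26)) = 450*(181/182) = 40725/91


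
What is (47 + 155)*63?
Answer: 12726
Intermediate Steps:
(47 + 155)*63 = 202*63 = 12726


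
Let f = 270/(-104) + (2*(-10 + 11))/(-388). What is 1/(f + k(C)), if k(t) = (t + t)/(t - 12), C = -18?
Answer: -25220/35341 ≈ -0.71362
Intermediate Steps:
f = -13121/5044 (f = 270*(-1/104) + (2*1)*(-1/388) = -135/52 + 2*(-1/388) = -135/52 - 1/194 = -13121/5044 ≈ -2.6013)
k(t) = 2*t/(-12 + t) (k(t) = (2*t)/(-12 + t) = 2*t/(-12 + t))
1/(f + k(C)) = 1/(-13121/5044 + 2*(-18)/(-12 - 18)) = 1/(-13121/5044 + 2*(-18)/(-30)) = 1/(-13121/5044 + 2*(-18)*(-1/30)) = 1/(-13121/5044 + 6/5) = 1/(-35341/25220) = -25220/35341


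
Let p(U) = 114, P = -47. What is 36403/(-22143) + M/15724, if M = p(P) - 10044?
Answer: -396140381/174088266 ≈ -2.2755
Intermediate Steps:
M = -9930 (M = 114 - 10044 = -9930)
36403/(-22143) + M/15724 = 36403/(-22143) - 9930/15724 = 36403*(-1/22143) - 9930*1/15724 = -36403/22143 - 4965/7862 = -396140381/174088266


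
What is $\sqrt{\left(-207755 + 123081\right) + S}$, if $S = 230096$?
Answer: $3 \sqrt{16158} \approx 381.34$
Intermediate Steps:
$\sqrt{\left(-207755 + 123081\right) + S} = \sqrt{\left(-207755 + 123081\right) + 230096} = \sqrt{-84674 + 230096} = \sqrt{145422} = 3 \sqrt{16158}$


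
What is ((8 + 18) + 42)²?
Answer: 4624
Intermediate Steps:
((8 + 18) + 42)² = (26 + 42)² = 68² = 4624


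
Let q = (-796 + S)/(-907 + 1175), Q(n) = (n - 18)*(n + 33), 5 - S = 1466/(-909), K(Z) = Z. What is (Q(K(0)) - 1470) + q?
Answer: -503532721/243612 ≈ -2066.9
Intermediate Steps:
S = 6011/909 (S = 5 - 1466/(-909) = 5 - 1466*(-1)/909 = 5 - 1*(-1466/909) = 5 + 1466/909 = 6011/909 ≈ 6.6128)
Q(n) = (-18 + n)*(33 + n)
q = -717553/243612 (q = (-796 + 6011/909)/(-907 + 1175) = -717553/909/268 = -717553/909*1/268 = -717553/243612 ≈ -2.9455)
(Q(K(0)) - 1470) + q = ((-594 + 0² + 15*0) - 1470) - 717553/243612 = ((-594 + 0 + 0) - 1470) - 717553/243612 = (-594 - 1470) - 717553/243612 = -2064 - 717553/243612 = -503532721/243612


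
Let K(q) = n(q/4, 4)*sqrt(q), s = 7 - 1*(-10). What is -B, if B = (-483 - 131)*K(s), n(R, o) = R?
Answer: 5219*sqrt(17)/2 ≈ 10759.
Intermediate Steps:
s = 17 (s = 7 + 10 = 17)
K(q) = q**(3/2)/4 (K(q) = (q/4)*sqrt(q) = q**(3/2)/4)
B = -5219*sqrt(17)/2 (B = (-483 - 131)*(17**(3/2)/4) = -307*17*sqrt(17)/2 = -5219*sqrt(17)/2 ≈ -10759.)
-B = -(-5219)*sqrt(17)/2 = 5219*sqrt(17)/2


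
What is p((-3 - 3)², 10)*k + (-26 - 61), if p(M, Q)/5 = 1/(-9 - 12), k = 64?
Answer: -2147/21 ≈ -102.24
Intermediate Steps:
p(M, Q) = -5/21 (p(M, Q) = 5/(-9 - 12) = 5/(-21) = 5*(-1/21) = -5/21)
p((-3 - 3)², 10)*k + (-26 - 61) = -5/21*64 + (-26 - 61) = -320/21 - 87 = -2147/21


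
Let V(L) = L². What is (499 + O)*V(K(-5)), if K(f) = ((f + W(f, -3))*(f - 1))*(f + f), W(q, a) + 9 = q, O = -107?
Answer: 509443200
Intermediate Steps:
W(q, a) = -9 + q
K(f) = 2*f*(-1 + f)*(-9 + 2*f) (K(f) = ((f + (-9 + f))*(f - 1))*(f + f) = ((-9 + 2*f)*(-1 + f))*(2*f) = ((-1 + f)*(-9 + 2*f))*(2*f) = 2*f*(-1 + f)*(-9 + 2*f))
(499 + O)*V(K(-5)) = (499 - 107)*(2*(-5)*(9 - 11*(-5) + 2*(-5)²))² = 392*(2*(-5)*(9 + 55 + 2*25))² = 392*(2*(-5)*(9 + 55 + 50))² = 392*(2*(-5)*114)² = 392*(-1140)² = 392*1299600 = 509443200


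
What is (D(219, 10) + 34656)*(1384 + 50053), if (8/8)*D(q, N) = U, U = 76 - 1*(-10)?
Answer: 1787024254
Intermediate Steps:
U = 86 (U = 76 + 10 = 86)
D(q, N) = 86
(D(219, 10) + 34656)*(1384 + 50053) = (86 + 34656)*(1384 + 50053) = 34742*51437 = 1787024254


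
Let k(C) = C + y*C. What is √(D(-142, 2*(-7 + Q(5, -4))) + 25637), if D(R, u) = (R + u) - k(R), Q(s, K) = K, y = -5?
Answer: √24905 ≈ 157.81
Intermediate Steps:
k(C) = -4*C (k(C) = C - 5*C = -4*C)
D(R, u) = u + 5*R (D(R, u) = (R + u) - (-4)*R = (R + u) + 4*R = u + 5*R)
√(D(-142, 2*(-7 + Q(5, -4))) + 25637) = √((2*(-7 - 4) + 5*(-142)) + 25637) = √((2*(-11) - 710) + 25637) = √((-22 - 710) + 25637) = √(-732 + 25637) = √24905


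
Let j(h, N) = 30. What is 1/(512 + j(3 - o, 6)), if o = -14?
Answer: 1/542 ≈ 0.0018450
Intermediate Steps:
1/(512 + j(3 - o, 6)) = 1/(512 + 30) = 1/542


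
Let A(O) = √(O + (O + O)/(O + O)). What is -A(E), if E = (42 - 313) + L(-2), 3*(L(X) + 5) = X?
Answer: -I*√2481/3 ≈ -16.603*I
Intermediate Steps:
L(X) = -5 + X/3
E = -830/3 (E = (42 - 313) + (-5 + (⅓)*(-2)) = -271 + (-5 - ⅔) = -271 - 17/3 = -830/3 ≈ -276.67)
A(O) = √(1 + O) (A(O) = √(O + (2*O)/((2*O))) = √(O + (2*O)*(1/(2*O))) = √(O + 1) = √(1 + O))
-A(E) = -√(1 - 830/3) = -√(-827/3) = -I*√2481/3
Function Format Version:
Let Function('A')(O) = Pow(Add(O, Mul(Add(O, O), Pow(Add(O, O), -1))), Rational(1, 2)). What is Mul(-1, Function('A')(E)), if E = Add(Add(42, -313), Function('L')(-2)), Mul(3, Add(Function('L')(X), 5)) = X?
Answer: Mul(Rational(-1, 3), I, Pow(2481, Rational(1, 2))) ≈ Mul(-16.603, I)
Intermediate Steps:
Function('L')(X) = Add(-5, Mul(Rational(1, 3), X))
E = Rational(-830, 3) (E = Add(Add(42, -313), Add(-5, Mul(Rational(1, 3), -2))) = Add(-271, Add(-5, Rational(-2, 3))) = Add(-271, Rational(-17, 3)) = Rational(-830, 3) ≈ -276.67)
Function('A')(O) = Pow(Add(1, O), Rational(1, 2)) (Function('A')(O) = Pow(Add(O, Mul(Mul(2, O), Pow(Mul(2, O), -1))), Rational(1, 2)) = Pow(Add(O, Mul(Mul(2, O), Mul(Rational(1, 2), Pow(O, -1)))), Rational(1, 2)) = Pow(Add(O, 1), Rational(1, 2)) = Pow(Add(1, O), Rational(1, 2)))
Mul(-1, Function('A')(E)) = Mul(-1, Pow(Add(1, Rational(-830, 3)), Rational(1, 2))) = Mul(-1, Pow(Rational(-827, 3), Rational(1, 2))) = Mul(-1, Mul(Rational(1, 3), I, Pow(2481, Rational(1, 2)))) = Mul(Rational(-1, 3), I, Pow(2481, Rational(1, 2)))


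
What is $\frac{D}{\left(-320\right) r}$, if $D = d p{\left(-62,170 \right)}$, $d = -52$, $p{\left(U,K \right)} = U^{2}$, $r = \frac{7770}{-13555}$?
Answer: $- \frac{33868523}{31080} \approx -1089.7$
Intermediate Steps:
$r = - \frac{1554}{2711}$ ($r = 7770 \left(- \frac{1}{13555}\right) = - \frac{1554}{2711} \approx -0.57322$)
$D = -199888$ ($D = - 52 \left(-62\right)^{2} = \left(-52\right) 3844 = -199888$)
$\frac{D}{\left(-320\right) r} = - \frac{199888}{\left(-320\right) \left(- \frac{1554}{2711}\right)} = - \frac{199888}{\frac{497280}{2711}} = \left(-199888\right) \frac{2711}{497280} = - \frac{33868523}{31080}$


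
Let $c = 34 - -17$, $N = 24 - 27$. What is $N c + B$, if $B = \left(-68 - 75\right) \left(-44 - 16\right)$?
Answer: $8427$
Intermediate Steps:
$N = -3$ ($N = 24 - 27 = -3$)
$c = 51$ ($c = 34 + 17 = 51$)
$B = 8580$ ($B = \left(-143\right) \left(-60\right) = 8580$)
$N c + B = \left(-3\right) 51 + 8580 = -153 + 8580 = 8427$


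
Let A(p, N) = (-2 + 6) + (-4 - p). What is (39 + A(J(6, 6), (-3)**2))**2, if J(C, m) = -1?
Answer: 1600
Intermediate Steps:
A(p, N) = -p (A(p, N) = 4 + (-4 - p) = -p)
(39 + A(J(6, 6), (-3)**2))**2 = (39 - 1*(-1))**2 = (39 + 1)**2 = 40**2 = 1600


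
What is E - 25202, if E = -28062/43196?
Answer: -544326827/21598 ≈ -25203.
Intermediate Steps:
E = -14031/21598 (E = -28062*1/43196 = -14031/21598 ≈ -0.64964)
E - 25202 = -14031/21598 - 25202 = -544326827/21598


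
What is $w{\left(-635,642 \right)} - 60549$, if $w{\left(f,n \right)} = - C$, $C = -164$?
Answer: $-60385$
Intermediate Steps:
$w{\left(f,n \right)} = 164$ ($w{\left(f,n \right)} = \left(-1\right) \left(-164\right) = 164$)
$w{\left(-635,642 \right)} - 60549 = 164 - 60549 = -60385$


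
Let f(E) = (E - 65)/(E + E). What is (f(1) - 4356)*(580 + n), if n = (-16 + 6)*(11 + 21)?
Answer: -1140880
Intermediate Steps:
n = -320 (n = -10*32 = -320)
f(E) = (-65 + E)/(2*E) (f(E) = (-65 + E)/((2*E)) = (-65 + E)*(1/(2*E)) = (-65 + E)/(2*E))
(f(1) - 4356)*(580 + n) = ((1/2)*(-65 + 1)/1 - 4356)*(580 - 320) = ((1/2)*1*(-64) - 4356)*260 = (-32 - 4356)*260 = -4388*260 = -1140880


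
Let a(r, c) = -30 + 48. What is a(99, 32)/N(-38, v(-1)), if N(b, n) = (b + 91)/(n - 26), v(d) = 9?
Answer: -306/53 ≈ -5.7736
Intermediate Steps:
N(b, n) = (91 + b)/(-26 + n)
a(r, c) = 18
a(99, 32)/N(-38, v(-1)) = 18/(((91 - 38)/(-26 + 9))) = 18/((53/(-17))) = 18/((-1/17*53)) = 18/(-53/17) = 18*(-17/53) = -306/53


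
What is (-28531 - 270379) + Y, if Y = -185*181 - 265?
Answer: -332660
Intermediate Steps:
Y = -33750 (Y = -33485 - 265 = -33750)
(-28531 - 270379) + Y = (-28531 - 270379) - 33750 = -298910 - 33750 = -332660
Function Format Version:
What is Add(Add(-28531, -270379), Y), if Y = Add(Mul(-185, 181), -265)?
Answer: -332660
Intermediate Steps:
Y = -33750 (Y = Add(-33485, -265) = -33750)
Add(Add(-28531, -270379), Y) = Add(Add(-28531, -270379), -33750) = Add(-298910, -33750) = -332660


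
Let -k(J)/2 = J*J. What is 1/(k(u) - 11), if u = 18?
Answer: -1/659 ≈ -0.0015175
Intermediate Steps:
k(J) = -2*J² (k(J) = -2*J*J = -2*J²)
1/(k(u) - 11) = 1/(-2*18² - 11) = 1/(-2*324 - 11) = 1/(-648 - 11) = 1/(-659) = -1/659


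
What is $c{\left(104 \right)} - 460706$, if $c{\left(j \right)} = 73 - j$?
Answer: $-460737$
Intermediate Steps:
$c{\left(104 \right)} - 460706 = \left(73 - 104\right) - 460706 = -31 - 460706 = -460737$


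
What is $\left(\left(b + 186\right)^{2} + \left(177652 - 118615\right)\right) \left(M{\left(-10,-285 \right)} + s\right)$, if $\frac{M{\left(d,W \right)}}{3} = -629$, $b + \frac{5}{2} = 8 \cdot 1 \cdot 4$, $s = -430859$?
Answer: $- \frac{91289716057}{2} \approx -4.5645 \cdot 10^{10}$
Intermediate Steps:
$b = \frac{59}{2}$ ($b = - \frac{5}{2} + 8 \cdot 1 \cdot 4 = - \frac{5}{2} + 8 \cdot 4 = - \frac{5}{2} + 32 = \frac{59}{2} \approx 29.5$)
$M{\left(d,W \right)} = -1887$ ($M{\left(d,W \right)} = 3 \left(-629\right) = -1887$)
$\left(\left(b + 186\right)^{2} + \left(177652 - 118615\right)\right) \left(M{\left(-10,-285 \right)} + s\right) = \left(\left(\frac{59}{2} + 186\right)^{2} + \left(177652 - 118615\right)\right) \left(-1887 - 430859\right) = \left(\left(\frac{431}{2}\right)^{2} + \left(177652 - 118615\right)\right) \left(-432746\right) = \left(\frac{185761}{4} + 59037\right) \left(-432746\right) = \frac{421909}{4} \left(-432746\right) = - \frac{91289716057}{2}$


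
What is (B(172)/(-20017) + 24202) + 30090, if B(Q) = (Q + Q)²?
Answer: 1086644628/20017 ≈ 54286.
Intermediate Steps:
B(Q) = 4*Q² (B(Q) = (2*Q)² = 4*Q²)
(B(172)/(-20017) + 24202) + 30090 = ((4*172²)/(-20017) + 24202) + 30090 = ((4*29584)*(-1/20017) + 24202) + 30090 = (118336*(-1/20017) + 24202) + 30090 = (-118336/20017 + 24202) + 30090 = 484333098/20017 + 30090 = 1086644628/20017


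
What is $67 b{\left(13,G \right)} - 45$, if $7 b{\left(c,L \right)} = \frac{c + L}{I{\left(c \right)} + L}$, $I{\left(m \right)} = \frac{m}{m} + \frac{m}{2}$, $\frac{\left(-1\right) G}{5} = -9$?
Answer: $- \frac{25303}{735} \approx -34.426$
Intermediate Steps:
$G = 45$ ($G = \left(-5\right) \left(-9\right) = 45$)
$I{\left(m \right)} = 1 + \frac{m}{2}$ ($I{\left(m \right)} = 1 + m \frac{1}{2} = 1 + \frac{m}{2}$)
$b{\left(c,L \right)} = \frac{L + c}{7 \left(1 + L + \frac{c}{2}\right)}$ ($b{\left(c,L \right)} = \frac{\left(c + L\right) \frac{1}{\left(1 + \frac{c}{2}\right) + L}}{7} = \frac{\left(L + c\right) \frac{1}{1 + L + \frac{c}{2}}}{7} = \frac{\frac{1}{1 + L + \frac{c}{2}} \left(L + c\right)}{7} = \frac{L + c}{7 \left(1 + L + \frac{c}{2}\right)}$)
$67 b{\left(13,G \right)} - 45 = 67 \frac{2 \left(45 + 13\right)}{7 \left(2 + 13 + 2 \cdot 45\right)} - 45 = 67 \cdot \frac{2}{7} \frac{1}{2 + 13 + 90} \cdot 58 - 45 = 67 \cdot \frac{2}{7} \cdot \frac{1}{105} \cdot 58 - 45 = 67 \cdot \frac{116}{735} - 45 = \frac{7772}{735} - 45 = - \frac{25303}{735}$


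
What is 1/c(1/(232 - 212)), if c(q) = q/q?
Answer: 1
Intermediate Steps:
c(q) = 1
1/c(1/(232 - 212)) = 1/1 = 1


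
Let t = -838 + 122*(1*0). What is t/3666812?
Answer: -419/1833406 ≈ -0.00022854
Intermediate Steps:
t = -838 (t = -838 + 122*0 = -838 + 0 = -838)
t/3666812 = -838/3666812 = -838*1/3666812 = -419/1833406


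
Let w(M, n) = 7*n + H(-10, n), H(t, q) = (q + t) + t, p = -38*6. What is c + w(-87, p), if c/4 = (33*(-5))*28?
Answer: -20324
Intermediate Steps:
p = -228
H(t, q) = q + 2*t
w(M, n) = -20 + 8*n (w(M, n) = 7*n + (n + 2*(-10)) = 7*n + (n - 20) = 7*n + (-20 + n) = -20 + 8*n)
c = -18480 (c = 4*((33*(-5))*28) = 4*(-165*28) = 4*(-4620) = -18480)
c + w(-87, p) = -18480 + (-20 + 8*(-228)) = -18480 + (-20 - 1824) = -18480 - 1844 = -20324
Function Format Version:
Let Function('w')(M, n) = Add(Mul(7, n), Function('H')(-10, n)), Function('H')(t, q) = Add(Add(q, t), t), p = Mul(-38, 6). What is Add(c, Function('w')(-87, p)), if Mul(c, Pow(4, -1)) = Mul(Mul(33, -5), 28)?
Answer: -20324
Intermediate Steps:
p = -228
Function('H')(t, q) = Add(q, Mul(2, t))
Function('w')(M, n) = Add(-20, Mul(8, n)) (Function('w')(M, n) = Add(Mul(7, n), Add(n, Mul(2, -10))) = Add(Mul(7, n), Add(n, -20)) = Add(Mul(7, n), Add(-20, n)) = Add(-20, Mul(8, n)))
c = -18480 (c = Mul(4, Mul(Mul(33, -5), 28)) = Mul(4, Mul(-165, 28)) = Mul(4, -4620) = -18480)
Add(c, Function('w')(-87, p)) = Add(-18480, Add(-20, Mul(8, -228))) = Add(-18480, Add(-20, -1824)) = Add(-18480, -1844) = -20324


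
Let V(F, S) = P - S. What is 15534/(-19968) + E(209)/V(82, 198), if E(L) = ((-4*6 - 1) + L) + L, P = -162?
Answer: -93331/49920 ≈ -1.8696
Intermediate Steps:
V(F, S) = -162 - S
E(L) = -25 + 2*L (E(L) = ((-24 - 1) + L) + L = (-25 + L) + L = -25 + 2*L)
15534/(-19968) + E(209)/V(82, 198) = 15534/(-19968) + (-25 + 2*209)/(-162 - 1*198) = 15534*(-1/19968) + (-25 + 418)/(-162 - 198) = -2589/3328 + 393/(-360) = -2589/3328 + 393*(-1/360) = -2589/3328 - 131/120 = -93331/49920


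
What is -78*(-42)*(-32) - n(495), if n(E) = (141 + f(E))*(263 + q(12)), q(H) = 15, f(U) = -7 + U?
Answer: -279694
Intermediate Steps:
n(E) = 37252 + 278*E (n(E) = (141 + (-7 + E))*(263 + 15) = (134 + E)*278 = 37252 + 278*E)
-78*(-42)*(-32) - n(495) = -78*(-42)*(-32) - (37252 + 278*495) = 3276*(-32) - (37252 + 137610) = -104832 - 1*174862 = -104832 - 174862 = -279694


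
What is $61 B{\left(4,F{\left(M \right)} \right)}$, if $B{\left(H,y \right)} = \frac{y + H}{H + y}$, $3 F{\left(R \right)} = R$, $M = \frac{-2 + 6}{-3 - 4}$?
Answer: $61$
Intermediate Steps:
$M = - \frac{4}{7}$ ($M = \frac{4}{-7} = 4 \left(- \frac{1}{7}\right) = - \frac{4}{7} \approx -0.57143$)
$F{\left(R \right)} = \frac{R}{3}$
$B{\left(H,y \right)} = 1$ ($B{\left(H,y \right)} = \frac{H + y}{H + y} = 1$)
$61 B{\left(4,F{\left(M \right)} \right)} = 61 \cdot 1 = 61$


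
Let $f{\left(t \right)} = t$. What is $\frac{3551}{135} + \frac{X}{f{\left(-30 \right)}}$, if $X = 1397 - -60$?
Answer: $- \frac{6011}{270} \approx -22.263$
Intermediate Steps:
$X = 1457$ ($X = 1397 + 60 = 1457$)
$\frac{3551}{135} + \frac{X}{f{\left(-30 \right)}} = \frac{3551}{135} + \frac{1457}{-30} = 3551 \cdot \frac{1}{135} + 1457 \left(- \frac{1}{30}\right) = \frac{3551}{135} - \frac{1457}{30} = - \frac{6011}{270}$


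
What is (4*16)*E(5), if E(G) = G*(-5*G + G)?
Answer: -6400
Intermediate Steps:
E(G) = -4*G**2 (E(G) = G*(-4*G) = -4*G**2)
(4*16)*E(5) = (4*16)*(-4*5**2) = 64*(-4*25) = 64*(-100) = -6400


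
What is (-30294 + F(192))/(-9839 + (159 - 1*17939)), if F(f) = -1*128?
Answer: 30422/27619 ≈ 1.1015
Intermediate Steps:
F(f) = -128
(-30294 + F(192))/(-9839 + (159 - 1*17939)) = (-30294 - 128)/(-9839 + (159 - 1*17939)) = -30422/(-9839 + (159 - 17939)) = -30422/(-9839 - 17780) = -30422/(-27619) = -30422*(-1/27619) = 30422/27619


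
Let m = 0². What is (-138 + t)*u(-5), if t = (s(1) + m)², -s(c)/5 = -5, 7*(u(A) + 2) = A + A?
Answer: -11688/7 ≈ -1669.7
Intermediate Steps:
u(A) = -2 + 2*A/7 (u(A) = -2 + (A + A)/7 = -2 + (2*A)/7 = -2 + 2*A/7)
s(c) = 25 (s(c) = -5*(-5) = 25)
m = 0
t = 625 (t = (25 + 0)² = 25² = 625)
(-138 + t)*u(-5) = (-138 + 625)*(-2 + (2/7)*(-5)) = 487*(-2 - 10/7) = 487*(-24/7) = -11688/7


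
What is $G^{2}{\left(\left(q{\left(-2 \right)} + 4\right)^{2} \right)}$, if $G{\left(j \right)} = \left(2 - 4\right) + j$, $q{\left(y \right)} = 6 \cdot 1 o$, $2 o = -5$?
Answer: $14161$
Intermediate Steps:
$o = - \frac{5}{2}$ ($o = \frac{1}{2} \left(-5\right) = - \frac{5}{2} \approx -2.5$)
$q{\left(y \right)} = -15$ ($q{\left(y \right)} = 6 \cdot 1 \left(- \frac{5}{2}\right) = 6 \left(- \frac{5}{2}\right) = -15$)
$G{\left(j \right)} = -2 + j$
$G^{2}{\left(\left(q{\left(-2 \right)} + 4\right)^{2} \right)} = \left(-2 + \left(-15 + 4\right)^{2}\right)^{2} = \left(-2 + \left(-11\right)^{2}\right)^{2} = \left(-2 + 121\right)^{2} = 119^{2} = 14161$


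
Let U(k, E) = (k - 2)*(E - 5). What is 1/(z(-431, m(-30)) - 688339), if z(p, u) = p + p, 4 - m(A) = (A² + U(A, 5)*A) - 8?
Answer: -1/689201 ≈ -1.4510e-6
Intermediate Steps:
U(k, E) = (-5 + E)*(-2 + k) (U(k, E) = (-2 + k)*(-5 + E) = (-5 + E)*(-2 + k))
m(A) = 12 - A² (m(A) = 4 - ((A² + (10 - 5*A - 2*5 + 5*A)*A) - 8) = 4 - ((A² + (10 - 5*A - 10 + 5*A)*A) - 8) = 4 - ((A² + 0*A) - 8) = 4 - ((A² + 0) - 8) = 4 - (A² - 8) = 4 - (-8 + A²) = 4 + (8 - A²) = 12 - A²)
z(p, u) = 2*p
1/(z(-431, m(-30)) - 688339) = 1/(2*(-431) - 688339) = 1/(-862 - 688339) = 1/(-689201) = -1/689201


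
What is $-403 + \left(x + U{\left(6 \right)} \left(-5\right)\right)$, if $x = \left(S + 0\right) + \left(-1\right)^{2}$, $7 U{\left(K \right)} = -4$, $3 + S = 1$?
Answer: $- \frac{2808}{7} \approx -401.14$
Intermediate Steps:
$S = -2$ ($S = -3 + 1 = -2$)
$U{\left(K \right)} = - \frac{4}{7}$ ($U{\left(K \right)} = \frac{1}{7} \left(-4\right) = - \frac{4}{7}$)
$x = -1$ ($x = \left(-2 + 0\right) + \left(-1\right)^{2} = -2 + 1 = -1$)
$-403 + \left(x + U{\left(6 \right)} \left(-5\right)\right) = -403 - - \frac{13}{7} = -403 + \left(-1 + \frac{20}{7}\right) = -403 + \frac{13}{7} = - \frac{2808}{7}$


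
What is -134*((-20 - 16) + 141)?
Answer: -14070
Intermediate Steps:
-134*((-20 - 16) + 141) = -134*(-36 + 141) = -134*105 = -14070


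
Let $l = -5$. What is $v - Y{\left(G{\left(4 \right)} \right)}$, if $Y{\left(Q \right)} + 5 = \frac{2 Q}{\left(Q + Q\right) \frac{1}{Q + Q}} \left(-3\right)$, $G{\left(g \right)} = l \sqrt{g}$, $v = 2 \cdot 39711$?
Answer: $79367$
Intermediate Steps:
$v = 79422$
$G{\left(g \right)} = - 5 \sqrt{g}$
$Y{\left(Q \right)} = -5 - 6 Q$ ($Y{\left(Q \right)} = -5 + \frac{2 Q}{\left(Q + Q\right) \frac{1}{Q + Q}} \left(-3\right) = -5 + \frac{2 Q}{2 Q \frac{1}{2 Q}} \left(-3\right) = -5 + \frac{2 Q}{1} \left(-3\right) = -5 + 2 Q 1 \left(-3\right) = -5 + 2 Q \left(-3\right) = -5 - 6 Q$)
$v - Y{\left(G{\left(4 \right)} \right)} = 79422 - \left(-5 - 6 \left(- 5 \sqrt{4}\right)\right) = 79422 - \left(-5 - 6 \left(\left(-5\right) 2\right)\right) = 79422 - \left(-5 - -60\right) = 79422 - \left(-5 + 60\right) = 79422 - 55 = 79367$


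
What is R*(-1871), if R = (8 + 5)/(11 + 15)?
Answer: -1871/2 ≈ -935.50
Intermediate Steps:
R = 1/2 (R = 13/26 = 13*(1/26) = 1/2 ≈ 0.50000)
R*(-1871) = (1/2)*(-1871) = -1871/2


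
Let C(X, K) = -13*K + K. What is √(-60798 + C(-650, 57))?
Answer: I*√61482 ≈ 247.96*I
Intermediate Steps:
C(X, K) = -12*K
√(-60798 + C(-650, 57)) = √(-60798 - 12*57) = √(-60798 - 684) = √(-61482) = I*√61482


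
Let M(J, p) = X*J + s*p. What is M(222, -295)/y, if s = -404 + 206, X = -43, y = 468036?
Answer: 4072/39003 ≈ 0.10440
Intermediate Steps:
s = -198
M(J, p) = -198*p - 43*J (M(J, p) = -43*J - 198*p = -198*p - 43*J)
M(222, -295)/y = (-198*(-295) - 43*222)/468036 = (58410 - 9546)*(1/468036) = 48864*(1/468036) = 4072/39003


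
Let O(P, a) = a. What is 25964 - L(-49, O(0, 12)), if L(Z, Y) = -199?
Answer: 26163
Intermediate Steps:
25964 - L(-49, O(0, 12)) = 25964 - 1*(-199) = 25964 + 199 = 26163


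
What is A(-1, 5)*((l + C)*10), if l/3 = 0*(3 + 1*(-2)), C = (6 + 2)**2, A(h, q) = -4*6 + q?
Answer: -12160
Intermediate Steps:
A(h, q) = -24 + q
C = 64 (C = 8**2 = 64)
l = 0 (l = 3*(0*(3 + 1*(-2))) = 3*(0*(3 - 2)) = 3*(0*1) = 3*0 = 0)
A(-1, 5)*((l + C)*10) = (-24 + 5)*((0 + 64)*10) = -1216*10 = -19*640 = -12160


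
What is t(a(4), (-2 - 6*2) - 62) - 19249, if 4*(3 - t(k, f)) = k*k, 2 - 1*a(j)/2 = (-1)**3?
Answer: -19255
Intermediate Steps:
a(j) = 6 (a(j) = 4 - 2*(-1)**3 = 4 - 2*(-1) = 4 + 2 = 6)
t(k, f) = 3 - k**2/4 (t(k, f) = 3 - k*k/4 = 3 - k**2/4)
t(a(4), (-2 - 6*2) - 62) - 19249 = (3 - 1/4*6**2) - 19249 = (3 - 1/4*36) - 19249 = (3 - 9) - 19249 = -6 - 19249 = -19255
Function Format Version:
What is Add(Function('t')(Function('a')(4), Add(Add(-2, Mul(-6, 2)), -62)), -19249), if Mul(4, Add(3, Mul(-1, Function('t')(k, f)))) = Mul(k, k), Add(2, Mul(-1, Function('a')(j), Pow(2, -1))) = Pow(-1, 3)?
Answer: -19255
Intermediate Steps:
Function('a')(j) = 6 (Function('a')(j) = Add(4, Mul(-2, Pow(-1, 3))) = Add(4, Mul(-2, -1)) = Add(4, 2) = 6)
Function('t')(k, f) = Add(3, Mul(Rational(-1, 4), Pow(k, 2))) (Function('t')(k, f) = Add(3, Mul(Rational(-1, 4), Mul(k, k))) = Add(3, Mul(Rational(-1, 4), Pow(k, 2))))
Add(Function('t')(Function('a')(4), Add(Add(-2, Mul(-6, 2)), -62)), -19249) = Add(Add(3, Mul(Rational(-1, 4), Pow(6, 2))), -19249) = Add(Add(3, Mul(Rational(-1, 4), 36)), -19249) = Add(Add(3, -9), -19249) = Add(-6, -19249) = -19255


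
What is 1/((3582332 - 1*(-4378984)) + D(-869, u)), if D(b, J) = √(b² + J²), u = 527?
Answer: 3980658/31691275709483 - √1032890/63382551418966 ≈ 1.2559e-7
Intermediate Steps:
D(b, J) = √(J² + b²)
1/((3582332 - 1*(-4378984)) + D(-869, u)) = 1/((3582332 - 1*(-4378984)) + √(527² + (-869)²)) = 1/((3582332 + 4378984) + √(277729 + 755161)) = 1/(7961316 + √1032890)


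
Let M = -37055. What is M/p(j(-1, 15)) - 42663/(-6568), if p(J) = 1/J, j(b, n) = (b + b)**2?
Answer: -973466297/6568 ≈ -1.4821e+5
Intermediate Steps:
j(b, n) = 4*b**2 (j(b, n) = (2*b)**2 = 4*b**2)
M/p(j(-1, 15)) - 42663/(-6568) = -37055*4*(-1)**2 - 42663/(-6568) = -37055*4*1 - 42663*(-1/6568) = -37055/(1/4) + 42663/6568 = -37055/1/4 + 42663/6568 = -37055*4 + 42663/6568 = -148220 + 42663/6568 = -973466297/6568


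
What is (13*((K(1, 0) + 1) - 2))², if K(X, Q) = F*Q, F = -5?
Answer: 169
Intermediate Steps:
K(X, Q) = -5*Q
(13*((K(1, 0) + 1) - 2))² = (13*((-5*0 + 1) - 2))² = (13*((0 + 1) - 2))² = (13*(1 - 2))² = (13*(-1))² = (-13)² = 169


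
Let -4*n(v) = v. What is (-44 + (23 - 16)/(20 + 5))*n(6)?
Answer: 3279/50 ≈ 65.580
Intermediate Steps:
n(v) = -v/4
(-44 + (23 - 16)/(20 + 5))*n(6) = (-44 + (23 - 16)/(20 + 5))*(-¼*6) = (-44 + 7/25)*(-3/2) = -1093/25*(-3/2) = 3279/50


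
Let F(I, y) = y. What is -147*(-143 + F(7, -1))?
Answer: 21168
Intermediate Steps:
-147*(-143 + F(7, -1)) = -147*(-143 - 1) = -147*(-144) = 21168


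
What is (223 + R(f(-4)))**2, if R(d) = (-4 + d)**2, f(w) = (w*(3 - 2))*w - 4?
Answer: 82369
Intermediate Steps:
f(w) = -4 + w**2 (f(w) = (w*1)*w - 4 = w*w - 4 = w**2 - 4 = -4 + w**2)
(223 + R(f(-4)))**2 = (223 + (-4 + (-4 + (-4)**2))**2)**2 = (223 + (-4 + (-4 + 16))**2)**2 = (223 + (-4 + 12)**2)**2 = (223 + 8**2)**2 = (223 + 64)**2 = 287**2 = 82369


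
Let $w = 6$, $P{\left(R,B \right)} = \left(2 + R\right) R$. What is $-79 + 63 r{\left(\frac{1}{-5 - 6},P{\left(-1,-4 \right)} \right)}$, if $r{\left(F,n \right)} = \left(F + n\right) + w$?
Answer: $\frac{2533}{11} \approx 230.27$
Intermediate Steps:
$P{\left(R,B \right)} = R \left(2 + R\right)$
$r{\left(F,n \right)} = 6 + F + n$ ($r{\left(F,n \right)} = \left(F + n\right) + 6 = 6 + F + n$)
$-79 + 63 r{\left(\frac{1}{-5 - 6},P{\left(-1,-4 \right)} \right)} = -79 + 63 \left(6 + \frac{1}{-5 - 6} - \left(2 - 1\right)\right) = -79 + 63 \left(6 + \frac{1}{-11} - 1\right) = -79 + 63 \left(6 - \frac{1}{11} - 1\right) = -79 + 63 \cdot \frac{54}{11} = -79 + \frac{3402}{11} = \frac{2533}{11}$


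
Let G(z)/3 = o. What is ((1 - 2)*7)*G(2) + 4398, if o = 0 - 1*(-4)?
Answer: 4314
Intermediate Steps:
o = 4 (o = 0 + 4 = 4)
G(z) = 12 (G(z) = 3*4 = 12)
((1 - 2)*7)*G(2) + 4398 = ((1 - 2)*7)*12 + 4398 = -1*7*12 + 4398 = -7*12 + 4398 = -84 + 4398 = 4314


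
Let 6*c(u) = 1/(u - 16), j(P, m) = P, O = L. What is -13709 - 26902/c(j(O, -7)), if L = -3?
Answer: 3053119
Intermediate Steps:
O = -3
c(u) = 1/(6*(-16 + u)) (c(u) = 1/(6*(u - 16)) = 1/(6*(-16 + u)))
-13709 - 26902/c(j(O, -7)) = -13709 - 26902/(1/(6*(-16 - 3))) = -13709 - 26902/((⅙)/(-19)) = -13709 - 26902/((⅙)*(-1/19)) = -13709 - 26902/(-1/114) = -13709 - 26902*(-114) = -13709 - 1*(-3066828) = -13709 + 3066828 = 3053119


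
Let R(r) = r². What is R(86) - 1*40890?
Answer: -33494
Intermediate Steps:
R(86) - 1*40890 = 86² - 1*40890 = 7396 - 40890 = -33494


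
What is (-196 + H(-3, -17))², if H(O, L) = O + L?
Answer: 46656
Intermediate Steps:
H(O, L) = L + O
(-196 + H(-3, -17))² = (-196 + (-17 - 3))² = (-196 - 20)² = (-216)² = 46656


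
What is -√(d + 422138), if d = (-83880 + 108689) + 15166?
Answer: -√462113 ≈ -679.79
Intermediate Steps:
d = 39975 (d = 24809 + 15166 = 39975)
-√(d + 422138) = -√(39975 + 422138) = -√462113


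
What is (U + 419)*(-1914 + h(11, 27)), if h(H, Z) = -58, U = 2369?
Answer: -5497936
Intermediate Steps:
(U + 419)*(-1914 + h(11, 27)) = (2369 + 419)*(-1914 - 58) = 2788*(-1972) = -5497936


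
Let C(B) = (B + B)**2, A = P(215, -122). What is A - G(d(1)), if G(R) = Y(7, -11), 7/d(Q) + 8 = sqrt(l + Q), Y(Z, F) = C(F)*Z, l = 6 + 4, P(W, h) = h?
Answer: -3510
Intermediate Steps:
A = -122
l = 10
C(B) = 4*B**2 (C(B) = (2*B)**2 = 4*B**2)
Y(Z, F) = 4*Z*F**2 (Y(Z, F) = (4*F**2)*Z = 4*Z*F**2)
d(Q) = 7/(-8 + sqrt(10 + Q))
G(R) = 3388 (G(R) = 4*7*(-11)**2 = 4*7*121 = 3388)
A - G(d(1)) = -122 - 1*3388 = -122 - 3388 = -3510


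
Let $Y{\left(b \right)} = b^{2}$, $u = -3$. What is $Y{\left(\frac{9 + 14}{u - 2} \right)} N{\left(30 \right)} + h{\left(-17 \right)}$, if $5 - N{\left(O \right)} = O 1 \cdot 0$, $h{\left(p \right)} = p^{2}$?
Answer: $\frac{1974}{5} \approx 394.8$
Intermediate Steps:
$N{\left(O \right)} = 5$ ($N{\left(O \right)} = 5 - O 1 \cdot 0 = 5 - O 0 = 5 - 0 = 5 + 0 = 5$)
$Y{\left(\frac{9 + 14}{u - 2} \right)} N{\left(30 \right)} + h{\left(-17 \right)} = \left(\frac{9 + 14}{-3 - 2}\right)^{2} \cdot 5 + \left(-17\right)^{2} = \left(\frac{23}{-5}\right)^{2} \cdot 5 + 289 = \left(23 \left(- \frac{1}{5}\right)\right)^{2} \cdot 5 + 289 = \left(- \frac{23}{5}\right)^{2} \cdot 5 + 289 = \frac{529}{25} \cdot 5 + 289 = \frac{529}{5} + 289 = \frac{1974}{5}$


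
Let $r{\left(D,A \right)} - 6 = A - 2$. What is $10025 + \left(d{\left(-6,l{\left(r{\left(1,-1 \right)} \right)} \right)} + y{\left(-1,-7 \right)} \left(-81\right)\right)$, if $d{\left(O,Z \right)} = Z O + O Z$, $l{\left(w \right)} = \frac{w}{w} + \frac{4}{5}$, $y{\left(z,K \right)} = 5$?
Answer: $\frac{47992}{5} \approx 9598.4$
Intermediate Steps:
$r{\left(D,A \right)} = 4 + A$ ($r{\left(D,A \right)} = 6 + \left(A - 2\right) = 6 + \left(-2 + A\right) = 4 + A$)
$l{\left(w \right)} = \frac{9}{5}$ ($l{\left(w \right)} = 1 + 4 \cdot \frac{1}{5} = 1 + \frac{4}{5} = \frac{9}{5}$)
$d{\left(O,Z \right)} = 2 O Z$ ($d{\left(O,Z \right)} = O Z + O Z = 2 O Z$)
$10025 + \left(d{\left(-6,l{\left(r{\left(1,-1 \right)} \right)} \right)} + y{\left(-1,-7 \right)} \left(-81\right)\right) = 10025 + \left(2 \left(-6\right) \frac{9}{5} + 5 \left(-81\right)\right) = 10025 - \frac{2133}{5} = \frac{47992}{5}$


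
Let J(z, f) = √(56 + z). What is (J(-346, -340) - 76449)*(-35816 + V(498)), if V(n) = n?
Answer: 2700025782 - 35318*I*√290 ≈ 2.7e+9 - 6.0144e+5*I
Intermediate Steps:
(J(-346, -340) - 76449)*(-35816 + V(498)) = (√(56 - 346) - 76449)*(-35816 + 498) = (√(-290) - 76449)*(-35318) = (I*√290 - 76449)*(-35318) = (-76449 + I*√290)*(-35318) = 2700025782 - 35318*I*√290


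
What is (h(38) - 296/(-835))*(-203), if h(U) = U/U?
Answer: -229593/835 ≈ -274.96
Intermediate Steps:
h(U) = 1
(h(38) - 296/(-835))*(-203) = (1 - 296/(-835))*(-203) = (1 - 296*(-1/835))*(-203) = (1 + 296/835)*(-203) = (1131/835)*(-203) = -229593/835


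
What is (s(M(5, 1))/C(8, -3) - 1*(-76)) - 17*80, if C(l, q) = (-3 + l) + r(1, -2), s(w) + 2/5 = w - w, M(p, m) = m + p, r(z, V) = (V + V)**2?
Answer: -134822/105 ≈ -1284.0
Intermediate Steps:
r(z, V) = 4*V**2 (r(z, V) = (2*V)**2 = 4*V**2)
s(w) = -2/5 (s(w) = -2/5 + (w - w) = -2/5 + 0 = -2/5)
C(l, q) = 13 + l (C(l, q) = (-3 + l) + 4*(-2)**2 = (-3 + l) + 4*4 = (-3 + l) + 16 = 13 + l)
(s(M(5, 1))/C(8, -3) - 1*(-76)) - 17*80 = (-2/(5*(13 + 8)) - 1*(-76)) - 17*80 = (-2/5/21 + 76) - 1360 = (-2/5*1/21 + 76) - 1360 = (-2/105 + 76) - 1360 = 7978/105 - 1360 = -134822/105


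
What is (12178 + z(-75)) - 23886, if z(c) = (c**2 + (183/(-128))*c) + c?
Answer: -774499/128 ≈ -6050.8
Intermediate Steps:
z(c) = c**2 - 55*c/128 (z(c) = (c**2 + (183*(-1/128))*c) + c = (c**2 - 183*c/128) + c = c**2 - 55*c/128)
(12178 + z(-75)) - 23886 = (12178 + (1/128)*(-75)*(-55 + 128*(-75))) - 23886 = (12178 + (1/128)*(-75)*(-55 - 9600)) - 23886 = (12178 + (1/128)*(-75)*(-9655)) - 23886 = (12178 + 724125/128) - 23886 = 2282909/128 - 23886 = -774499/128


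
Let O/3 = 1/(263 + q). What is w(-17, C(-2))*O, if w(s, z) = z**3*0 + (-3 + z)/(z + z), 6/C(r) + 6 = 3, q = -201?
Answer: 15/248 ≈ 0.060484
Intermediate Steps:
O = 3/62 (O = 3/(263 - 201) = 3/62 ≈ 0.048387)
C(r) = -2 (C(r) = 6/(-6 + 3) = 6/(-3) = 6*(-1/3) = -2)
w(s, z) = (-3 + z)/(2*z) (w(s, z) = 0 + (-3 + z)/((2*z)) = 0 + (-3 + z)*(1/(2*z)) = 0 + (-3 + z)/(2*z) = (-3 + z)/(2*z))
w(-17, C(-2))*O = ((1/2)*(-3 - 2)/(-2))*(3/62) = ((1/2)*(-1/2)*(-5))*(3/62) = (5/4)*(3/62) = 15/248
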